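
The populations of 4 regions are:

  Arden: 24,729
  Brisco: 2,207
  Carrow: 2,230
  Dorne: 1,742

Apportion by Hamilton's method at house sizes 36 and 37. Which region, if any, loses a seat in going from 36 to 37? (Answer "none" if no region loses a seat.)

At 36 seats: Arden 29, Brisco 2, Carrow 3, Dorne 2.
At 37 seats: Arden 29, Brisco 3, Carrow 3, Dorne 2.
No region's allocation decreased.

none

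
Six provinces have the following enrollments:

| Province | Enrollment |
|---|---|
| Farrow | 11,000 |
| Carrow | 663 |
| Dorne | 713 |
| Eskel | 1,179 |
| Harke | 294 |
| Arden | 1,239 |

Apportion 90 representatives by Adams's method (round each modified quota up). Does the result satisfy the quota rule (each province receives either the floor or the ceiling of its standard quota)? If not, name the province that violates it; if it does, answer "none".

Standard quotas: Farrow 65.615, Carrow 3.955, Dorne 4.253, Eskel 7.033, Harke 1.754, Arden 7.391.
Adams allocation: Farrow 64, Carrow 4, Dorne 5, Eskel 7, Harke 2, Arden 8.
Farrow has quota 65.615 (lower 65, upper 66) but receives 64 — outside the quota interval.

Farrow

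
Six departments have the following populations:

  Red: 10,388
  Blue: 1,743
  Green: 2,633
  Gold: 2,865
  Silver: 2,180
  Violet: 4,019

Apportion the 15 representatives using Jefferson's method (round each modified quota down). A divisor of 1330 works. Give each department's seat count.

With modified divisor 1330: modified quotas Red 7.811, Blue 1.311, Green 1.980, Gold 2.154, Silver 1.639, Violet 3.022.
Rounding down: Red 7, Blue 1, Green 1, Gold 2, Silver 1, Violet 3 (total 15).

Red: 7; Blue: 1; Green: 1; Gold: 2; Silver: 1; Violet: 3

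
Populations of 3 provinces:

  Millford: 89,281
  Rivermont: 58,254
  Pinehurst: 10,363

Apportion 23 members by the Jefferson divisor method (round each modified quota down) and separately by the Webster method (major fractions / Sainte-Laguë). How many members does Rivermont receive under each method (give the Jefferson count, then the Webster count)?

9 and 8

Jefferson: Millford 13, Rivermont 9, Pinehurst 1.
Webster: Millford 13, Rivermont 8, Pinehurst 2.
Rivermont gets 9 under Jefferson and 8 under Webster.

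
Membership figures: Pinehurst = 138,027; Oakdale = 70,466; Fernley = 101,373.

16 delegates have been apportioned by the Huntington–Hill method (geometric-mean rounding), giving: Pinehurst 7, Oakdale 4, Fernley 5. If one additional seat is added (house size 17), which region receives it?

Fernley

Priority for the next seat is population ÷ (√(s·(s+1))).
Priorities: Pinehurst 18444.634, Oakdale 15756.677, Fernley 18508.093.
Highest priority: Fernley.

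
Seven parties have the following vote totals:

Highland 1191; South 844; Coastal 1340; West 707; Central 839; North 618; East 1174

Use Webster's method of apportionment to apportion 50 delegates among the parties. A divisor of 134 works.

Highland=9, South=6, Coastal=10, West=5, Central=6, North=5, East=9

With modified divisor 134: modified quotas Highland 8.888, South 6.299, Coastal 10.000, West 5.276, Central 6.261, North 4.612, East 8.761.
Rounding to the nearest integer: Highland 9, South 6, Coastal 10, West 5, Central 6, North 5, East 9 (total 50).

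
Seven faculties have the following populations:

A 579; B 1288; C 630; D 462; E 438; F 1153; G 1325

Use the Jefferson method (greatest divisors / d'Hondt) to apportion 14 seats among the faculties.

A 1, B 3, C 1, D 1, E 1, F 3, G 4

Standard divisor 5875/14 ≈ 419.643; standard quotas: A 1.380, B 3.069, C 1.501, D 1.101, E 1.044, F 2.748, G 3.157.
Rounding down gives 1, 3, 1, 1, 1, 2, 3 = 12 seats, so the divisor must be adjusted.
With modified divisor 327: modified quotas A 1.771, B 3.939, C 1.927, D 1.413, E 1.339, F 3.526, G 4.052.
Rounding down: A 1, B 3, C 1, D 1, E 1, F 3, G 4 (total 14).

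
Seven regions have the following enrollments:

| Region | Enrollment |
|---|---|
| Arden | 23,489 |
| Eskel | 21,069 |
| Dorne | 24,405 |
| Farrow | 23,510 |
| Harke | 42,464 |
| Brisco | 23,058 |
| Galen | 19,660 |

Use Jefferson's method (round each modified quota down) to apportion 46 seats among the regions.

Standard divisor 177655/46 ≈ 3862.065; standard quotas: Arden 6.082, Eskel 5.455, Dorne 6.319, Farrow 6.087, Harke 10.995, Brisco 5.970, Galen 5.091.
Rounding down gives 6, 5, 6, 6, 10, 5, 5 = 43 seats, so the divisor must be adjusted.
With modified divisor 3530: modified quotas Arden 6.654, Eskel 5.969, Dorne 6.914, Farrow 6.660, Harke 12.029, Brisco 6.532, Galen 5.569.
Rounding down: Arden 6, Eskel 5, Dorne 6, Farrow 6, Harke 12, Brisco 6, Galen 5 (total 46).

Arden 6; Eskel 5; Dorne 6; Farrow 6; Harke 12; Brisco 6; Galen 5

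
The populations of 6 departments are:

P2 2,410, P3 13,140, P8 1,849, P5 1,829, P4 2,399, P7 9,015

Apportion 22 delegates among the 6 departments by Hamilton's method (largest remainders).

The standard divisor is 30642/22 ≈ 1392.818.
Standard quotas: P2 1.7303, P3 9.4341, P8 1.3275, P5 1.3132, P4 1.7224, P7 6.4725.
Lower quotas: P2 1, P3 9, P8 1, P5 1, P4 1, P7 6 (sum 19, leaving 3 seats).
Remainders in descending order: P2 0.7303, P4 0.7224, P7 0.4725, P3 0.4341, P8 0.3275, P5 0.3132.
The surplus seats go to P2, P4, P7.

P2=2, P3=9, P8=1, P5=1, P4=2, P7=7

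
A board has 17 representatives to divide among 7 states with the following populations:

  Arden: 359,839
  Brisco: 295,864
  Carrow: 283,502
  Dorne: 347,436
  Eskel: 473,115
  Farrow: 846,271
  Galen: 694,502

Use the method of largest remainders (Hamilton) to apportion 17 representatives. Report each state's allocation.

Standard divisor: 3300529 ÷ 17 ≈ 194148.765.
Standard quotas: Arden 1.8534, Brisco 1.5239, Carrow 1.4602, Dorne 1.7895, Eskel 2.4369, Farrow 4.3589, Galen 3.5772.
Lower quotas: Arden 1, Brisco 1, Carrow 1, Dorne 1, Eskel 2, Farrow 4, Galen 3 (sum 13, leaving 4 seats).
Remainders in descending order: Arden 0.8534, Dorne 0.7895, Galen 0.5772, Brisco 0.5239, Carrow 0.4602, Eskel 0.4369, Farrow 0.3589.
Largest remainders: Arden, Dorne, Galen, Brisco receive the extra seats.

Arden 2, Brisco 2, Carrow 1, Dorne 2, Eskel 2, Farrow 4, Galen 4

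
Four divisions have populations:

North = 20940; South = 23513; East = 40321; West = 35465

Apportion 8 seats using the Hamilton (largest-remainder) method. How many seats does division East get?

Standard divisor: 120239 ÷ 8 ≈ 15029.875.
Standard quotas: North 1.3932, South 1.5644, East 2.6827, West 2.3596.
Lower quotas: North 1, South 1, East 2, West 2 (sum 6, leaving 2 seats).
Remainders in descending order: East 0.6827, South 0.5644, North 0.3932, West 0.3596.
Largest remainders: East, South receive the extra seats.
East receives 3.

3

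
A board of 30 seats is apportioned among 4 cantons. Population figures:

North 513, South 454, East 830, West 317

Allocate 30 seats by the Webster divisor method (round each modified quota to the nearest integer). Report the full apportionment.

North=7, South=6, East=12, West=5

Standard divisor 2114/30 ≈ 70.467; standard quotas: North 7.280, South 6.443, East 11.779, West 4.499.
Rounding to the nearest integer gives 7, 6, 12, 4 = 29 seats, so the divisor must be adjusted.
With modified divisor 70.1: modified quotas North 7.318, South 6.476, East 11.840, West 4.522.
Rounding to the nearest integer: North 7, South 6, East 12, West 5 (total 30).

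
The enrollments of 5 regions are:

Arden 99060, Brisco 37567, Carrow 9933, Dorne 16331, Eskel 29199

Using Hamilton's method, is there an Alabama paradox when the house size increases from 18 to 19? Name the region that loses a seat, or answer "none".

At 18 seats: Arden 9, Brisco 3, Carrow 1, Dorne 2, Eskel 3.
At 19 seats: Arden 10, Brisco 4, Carrow 1, Dorne 1, Eskel 3.
Dorne drops from 2 to 1.

Dorne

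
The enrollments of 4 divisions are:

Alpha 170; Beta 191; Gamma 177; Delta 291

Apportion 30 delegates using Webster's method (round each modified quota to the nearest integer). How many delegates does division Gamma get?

6

Standard divisor 829/30 ≈ 27.633; standard quotas: Alpha 6.152, Beta 6.912, Gamma 6.405, Delta 10.531.
Rounding to the nearest integer gives Alpha 6, Beta 7, Gamma 6, Delta 11 — total 30, matching the house size, so no adjustment is needed.
Gamma receives 6.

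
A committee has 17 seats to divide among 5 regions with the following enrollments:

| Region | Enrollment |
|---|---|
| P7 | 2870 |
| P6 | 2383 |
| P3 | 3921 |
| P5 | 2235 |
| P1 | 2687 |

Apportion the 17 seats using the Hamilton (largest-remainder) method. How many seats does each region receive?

P7: 3; P6: 3; P3: 5; P5: 3; P1: 3

Standard divisor: 14096 ÷ 17 ≈ 829.176.
Standard quotas: P7 3.461, P6 2.874, P3 4.729, P5 2.695, P1 3.241.
Lower quotas: P7 3, P6 2, P3 4, P5 2, P1 3 (sum 14, leaving 3 seats).
Remainders in descending order: P6 0.874, P3 0.729, P5 0.695, P7 0.461, P1 0.241.
The surplus seats go to P6, P3, P5.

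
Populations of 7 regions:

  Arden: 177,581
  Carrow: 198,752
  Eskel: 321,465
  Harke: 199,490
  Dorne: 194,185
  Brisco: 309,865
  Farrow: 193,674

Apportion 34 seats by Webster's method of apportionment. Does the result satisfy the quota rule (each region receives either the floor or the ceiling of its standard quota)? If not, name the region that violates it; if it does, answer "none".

Standard quotas: Arden 3.785, Carrow 4.237, Eskel 6.852, Harke 4.252, Dorne 4.139, Brisco 6.605, Farrow 4.128.
Webster allocation: Arden 4, Carrow 4, Eskel 7, Harke 4, Dorne 4, Brisco 7, Farrow 4.
Every allocation lies between the lower and upper quota.

none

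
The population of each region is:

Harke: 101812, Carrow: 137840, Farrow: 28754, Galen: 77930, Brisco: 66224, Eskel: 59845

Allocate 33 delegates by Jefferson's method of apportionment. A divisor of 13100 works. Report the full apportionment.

Harke: 7, Carrow: 10, Farrow: 2, Galen: 5, Brisco: 5, Eskel: 4

With modified divisor 13100: modified quotas Harke 7.772, Carrow 10.522, Farrow 2.195, Galen 5.949, Brisco 5.055, Eskel 4.568.
Rounding down: Harke 7, Carrow 10, Farrow 2, Galen 5, Brisco 5, Eskel 4 (total 33).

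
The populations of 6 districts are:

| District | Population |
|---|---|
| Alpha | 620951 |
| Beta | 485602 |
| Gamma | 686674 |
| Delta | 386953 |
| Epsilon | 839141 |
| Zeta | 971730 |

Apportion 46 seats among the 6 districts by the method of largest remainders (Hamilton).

Alpha 7, Beta 6, Gamma 8, Delta 4, Epsilon 10, Zeta 11

Total 3991051; standard divisor 3991051/46 ≈ 86761.978.
Standard quotas: Alpha 7.1569, Beta 5.5969, Gamma 7.9145, Delta 4.4599, Epsilon 9.6718, Zeta 11.2000.
Lower quotas: Alpha 7, Beta 5, Gamma 7, Delta 4, Epsilon 9, Zeta 11 (sum 43, leaving 3 seats).
Remainders in descending order: Gamma 0.9145, Epsilon 0.6718, Beta 0.5969, Delta 0.4599, Zeta 0.2000, Alpha 0.1569.
The surplus seats go to Gamma, Epsilon, Beta.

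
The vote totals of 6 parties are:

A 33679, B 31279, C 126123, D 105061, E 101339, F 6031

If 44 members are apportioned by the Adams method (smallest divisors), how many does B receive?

Standard divisor 403512/44 ≈ 9170.727; standard quotas: A 3.672, B 3.411, C 13.753, D 11.456, E 11.050, F 0.658.
Rounding up gives 4, 4, 14, 12, 12, 1 = 47 seats, so the divisor must be adjusted.
With modified divisor 9900: modified quotas A 3.402, B 3.159, C 12.740, D 10.612, E 10.236, F 0.609.
Rounding up: A 4, B 4, C 13, D 11, E 11, F 1 (total 44).
B receives 4.

4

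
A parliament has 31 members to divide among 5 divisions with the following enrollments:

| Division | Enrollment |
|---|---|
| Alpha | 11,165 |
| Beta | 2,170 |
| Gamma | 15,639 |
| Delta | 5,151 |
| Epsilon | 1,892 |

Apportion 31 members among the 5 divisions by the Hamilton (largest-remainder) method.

Standard divisor: 36017 ÷ 31 ≈ 1161.839.
Standard quotas: Alpha 9.6098, Beta 1.8677, Gamma 13.4606, Delta 4.4335, Epsilon 1.6285.
Lower quotas: Alpha 9, Beta 1, Gamma 13, Delta 4, Epsilon 1 (sum 28, leaving 3 seats).
Remainders in descending order: Beta 0.8677, Epsilon 0.6285, Alpha 0.6098, Gamma 0.4606, Delta 0.4335.
Largest remainders: Beta, Epsilon, Alpha receive the extra seats.

Alpha 10; Beta 2; Gamma 13; Delta 4; Epsilon 2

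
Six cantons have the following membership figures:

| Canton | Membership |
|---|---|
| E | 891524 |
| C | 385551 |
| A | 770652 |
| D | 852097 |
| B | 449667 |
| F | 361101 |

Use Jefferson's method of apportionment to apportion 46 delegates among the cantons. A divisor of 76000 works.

E 11, C 5, A 10, D 11, B 5, F 4

With modified divisor 76000: modified quotas E 11.731, C 5.073, A 10.140, D 11.212, B 5.917, F 4.751.
Rounding down: E 11, C 5, A 10, D 11, B 5, F 4 (total 46).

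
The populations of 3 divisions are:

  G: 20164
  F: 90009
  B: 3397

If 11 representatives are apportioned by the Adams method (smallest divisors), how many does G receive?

2

Standard divisor 113570/11 ≈ 10324.545; standard quotas: G 1.953, F 8.718, B 0.329.
Rounding up gives 2, 9, 1 = 12 seats, so the divisor must be adjusted.
With modified divisor 12100: modified quotas G 1.666, F 7.439, B 0.281.
Rounding up: G 2, F 8, B 1 (total 11).
G receives 2.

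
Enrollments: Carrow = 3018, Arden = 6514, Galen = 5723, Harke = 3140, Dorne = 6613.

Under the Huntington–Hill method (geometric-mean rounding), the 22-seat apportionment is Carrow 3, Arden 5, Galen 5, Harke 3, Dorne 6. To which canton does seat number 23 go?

Arden

Priority for the next seat is population ÷ (√(s·(s+1))).
Priorities: Carrow 871.222, Arden 1189.288, Galen 1044.872, Harke 906.440, Dorne 1020.408.
Highest priority: Arden.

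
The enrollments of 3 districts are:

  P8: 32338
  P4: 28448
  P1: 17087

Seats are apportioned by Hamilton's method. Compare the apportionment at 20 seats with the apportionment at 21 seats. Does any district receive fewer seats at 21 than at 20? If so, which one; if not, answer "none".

At 20 seats: P8 8, P4 7, P1 5.
At 21 seats: P8 9, P4 8, P1 4.
P1 drops from 5 to 4.

P1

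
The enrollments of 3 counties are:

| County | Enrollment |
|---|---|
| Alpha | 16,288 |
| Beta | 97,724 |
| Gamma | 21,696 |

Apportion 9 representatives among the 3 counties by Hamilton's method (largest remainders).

The standard divisor is 135708/9 ≈ 15078.667.
Standard quotas: Alpha 1.0802, Beta 6.4809, Gamma 1.4389.
Lower quotas: Alpha 1, Beta 6, Gamma 1 (sum 8, leaving 1 seat).
Remainders in descending order: Beta 0.4809, Gamma 0.4389, Alpha 0.0802.
Largest remainder: Beta receives the extra seat.

Alpha 1, Beta 7, Gamma 1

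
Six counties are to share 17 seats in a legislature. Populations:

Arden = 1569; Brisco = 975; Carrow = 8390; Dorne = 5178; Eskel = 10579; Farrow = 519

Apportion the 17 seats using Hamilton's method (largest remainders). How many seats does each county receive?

Arden=1; Brisco=1; Carrow=5; Dorne=3; Eskel=7; Farrow=0

Total 27210; standard divisor 27210/17 ≈ 1600.588.
Standard quotas: Arden 0.9803, Brisco 0.6092, Carrow 5.2418, Dorne 3.2351, Eskel 6.6094, Farrow 0.3243.
Lower quotas: Arden 0, Brisco 0, Carrow 5, Dorne 3, Eskel 6, Farrow 0 (sum 14, leaving 3 seats).
Remainders in descending order: Arden 0.9803, Eskel 0.6094, Brisco 0.6092, Farrow 0.3243, Carrow 0.2418, Dorne 0.2351.
The surplus seats go to Arden, Eskel, Brisco.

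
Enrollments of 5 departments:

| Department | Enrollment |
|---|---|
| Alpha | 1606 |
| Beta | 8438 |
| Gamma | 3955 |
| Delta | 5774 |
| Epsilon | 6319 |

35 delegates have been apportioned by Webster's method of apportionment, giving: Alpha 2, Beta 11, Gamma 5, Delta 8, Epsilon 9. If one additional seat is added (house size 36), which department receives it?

Beta

Priority for the next seat is population ÷ (current seats + 0.5).
Priorities: Alpha 642.400, Beta 733.739, Gamma 719.091, Delta 679.294, Epsilon 665.158.
Highest priority: Beta.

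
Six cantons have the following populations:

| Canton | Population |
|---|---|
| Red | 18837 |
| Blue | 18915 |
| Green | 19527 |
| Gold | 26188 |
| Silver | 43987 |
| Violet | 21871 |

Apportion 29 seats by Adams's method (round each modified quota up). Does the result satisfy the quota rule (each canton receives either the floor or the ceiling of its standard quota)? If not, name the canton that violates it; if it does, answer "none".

Standard quotas: Red 3.658, Blue 3.673, Green 3.792, Gold 5.086, Silver 8.543, Violet 4.248.
Adams allocation: Red 4, Blue 4, Green 4, Gold 5, Silver 8, Violet 4.
Every allocation lies between the lower and upper quota.

none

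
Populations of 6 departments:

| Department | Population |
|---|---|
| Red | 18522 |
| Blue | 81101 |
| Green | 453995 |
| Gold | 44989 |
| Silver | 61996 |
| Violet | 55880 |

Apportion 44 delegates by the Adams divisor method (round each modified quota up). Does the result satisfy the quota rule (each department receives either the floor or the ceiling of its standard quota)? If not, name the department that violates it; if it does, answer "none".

Green

Standard quotas: Red 1.137, Blue 4.981, Green 27.880, Gold 2.763, Silver 3.807, Violet 3.432.
Adams allocation: Red 2, Blue 5, Green 26, Gold 3, Silver 4, Violet 4.
Green has quota 27.880 (lower 27, upper 28) but receives 26 — outside the quota interval.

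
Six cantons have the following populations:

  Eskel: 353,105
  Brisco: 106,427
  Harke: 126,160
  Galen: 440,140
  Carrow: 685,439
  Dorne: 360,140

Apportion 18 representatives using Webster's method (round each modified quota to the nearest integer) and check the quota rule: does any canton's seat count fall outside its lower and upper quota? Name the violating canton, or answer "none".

Standard quotas: Eskel 3.068, Brisco 0.925, Harke 1.096, Galen 3.825, Carrow 5.956, Dorne 3.130.
Webster allocation: Eskel 3, Brisco 1, Harke 1, Galen 4, Carrow 6, Dorne 3.
Every allocation lies between the lower and upper quota.

none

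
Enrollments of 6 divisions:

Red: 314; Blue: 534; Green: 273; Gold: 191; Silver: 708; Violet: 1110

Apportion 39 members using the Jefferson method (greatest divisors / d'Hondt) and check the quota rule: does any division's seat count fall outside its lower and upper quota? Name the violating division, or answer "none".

none

Standard quotas: Red 3.912, Blue 6.654, Green 3.402, Gold 2.380, Silver 8.822, Violet 13.831.
Jefferson allocation: Red 4, Blue 7, Green 3, Gold 2, Silver 9, Violet 14.
Every allocation lies between the lower and upper quota.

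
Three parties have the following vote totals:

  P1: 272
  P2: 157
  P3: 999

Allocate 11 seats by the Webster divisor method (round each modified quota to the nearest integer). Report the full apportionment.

P1 2, P2 1, P3 8

Standard divisor 1428/11 ≈ 129.818; standard quotas: P1 2.095, P2 1.209, P3 7.695.
Rounding to the nearest integer gives P1 2, P2 1, P3 8 — total 11, matching the house size, so no adjustment is needed.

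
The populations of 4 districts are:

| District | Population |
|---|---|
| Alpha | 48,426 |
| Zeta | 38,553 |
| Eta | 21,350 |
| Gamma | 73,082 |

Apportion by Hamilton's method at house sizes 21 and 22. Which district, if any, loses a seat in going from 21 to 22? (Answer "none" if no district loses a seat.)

At 21 seats: Alpha 6, Zeta 4, Eta 3, Gamma 8.
At 22 seats: Alpha 6, Zeta 5, Eta 2, Gamma 9.
Eta drops from 3 to 2.

Eta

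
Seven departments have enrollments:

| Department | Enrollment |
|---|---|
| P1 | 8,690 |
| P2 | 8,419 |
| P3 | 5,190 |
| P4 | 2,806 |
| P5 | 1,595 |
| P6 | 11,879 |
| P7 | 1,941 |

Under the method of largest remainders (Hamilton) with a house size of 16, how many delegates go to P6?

The standard divisor is 40520/16 ≈ 2532.5.
Standard quotas: P1 3.4314, P2 3.3244, P3 2.0494, P4 1.1080, P5 0.6298, P6 4.6906, P7 0.7664.
Lower quotas: P1 3, P2 3, P3 2, P4 1, P5 0, P6 4, P7 0 (sum 13, leaving 3 seats).
Remainders in descending order: P7 0.7664, P6 0.6906, P5 0.6298, P1 0.4314, P2 0.3244, P4 0.1080, P3 0.0494.
The surplus seats go to P7, P6, P5.
P6 receives 5.

5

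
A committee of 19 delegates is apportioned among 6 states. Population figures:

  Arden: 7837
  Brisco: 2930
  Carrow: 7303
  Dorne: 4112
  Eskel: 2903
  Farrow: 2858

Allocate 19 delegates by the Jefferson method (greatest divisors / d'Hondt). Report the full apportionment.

Standard divisor 27943/19 ≈ 1470.684; standard quotas: Arden 5.329, Brisco 1.992, Carrow 4.966, Dorne 2.796, Eskel 1.974, Farrow 1.943.
Rounding down gives 5, 1, 4, 2, 1, 1 = 14 seats, so the divisor must be adjusted.
With modified divisor 1340: modified quotas Arden 5.849, Brisco 2.187, Carrow 5.450, Dorne 3.069, Eskel 2.166, Farrow 2.133.
Rounding down: Arden 5, Brisco 2, Carrow 5, Dorne 3, Eskel 2, Farrow 2 (total 19).

Arden 5; Brisco 2; Carrow 5; Dorne 3; Eskel 2; Farrow 2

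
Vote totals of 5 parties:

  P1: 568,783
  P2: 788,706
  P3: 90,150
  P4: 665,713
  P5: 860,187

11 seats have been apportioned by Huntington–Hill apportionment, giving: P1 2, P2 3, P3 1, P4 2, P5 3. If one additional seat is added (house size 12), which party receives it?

P4

Priority for the next seat is population ÷ (√(s·(s+1))).
Priorities: P1 232204.687, P2 227679.811, P3 63745.676, P4 271776.194, P5 248314.598.
Highest priority: P4.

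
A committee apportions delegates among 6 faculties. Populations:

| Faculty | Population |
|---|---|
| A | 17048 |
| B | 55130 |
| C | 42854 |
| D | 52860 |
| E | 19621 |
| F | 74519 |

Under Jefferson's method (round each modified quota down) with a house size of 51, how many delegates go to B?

11

Standard divisor 262032/51 ≈ 5137.882; standard quotas: A 3.318, B 10.730, C 8.341, D 10.288, E 3.819, F 14.504.
Rounding down gives 3, 10, 8, 10, 3, 14 = 48 seats, so the divisor must be adjusted.
With modified divisor 4860: modified quotas A 3.508, B 11.344, C 8.818, D 10.877, E 4.037, F 15.333.
Rounding down: A 3, B 11, C 8, D 10, E 4, F 15 (total 51).
B receives 11.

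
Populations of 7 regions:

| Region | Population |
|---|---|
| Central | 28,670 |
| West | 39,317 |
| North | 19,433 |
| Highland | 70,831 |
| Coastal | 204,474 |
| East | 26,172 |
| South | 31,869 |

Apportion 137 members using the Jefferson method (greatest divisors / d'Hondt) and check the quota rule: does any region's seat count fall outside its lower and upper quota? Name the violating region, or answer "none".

Standard quotas: Central 9.335, West 12.801, North 6.327, Highland 23.062, Coastal 66.576, East 8.522, South 10.376.
Jefferson allocation: Central 9, West 13, North 6, Highland 23, Coastal 68, East 8, South 10.
Coastal has quota 66.576 (lower 66, upper 67) but receives 68 — outside the quota interval.

Coastal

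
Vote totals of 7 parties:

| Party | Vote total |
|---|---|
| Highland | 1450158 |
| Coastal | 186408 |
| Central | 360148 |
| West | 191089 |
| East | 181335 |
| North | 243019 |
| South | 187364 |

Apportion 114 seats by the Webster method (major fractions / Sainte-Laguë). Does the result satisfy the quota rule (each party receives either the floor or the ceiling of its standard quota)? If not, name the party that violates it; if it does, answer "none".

Standard quotas: Highland 59.052, Coastal 7.591, Central 14.666, West 7.781, East 7.384, North 9.896, South 7.630.
Webster allocation: Highland 58, Coastal 8, Central 15, West 8, East 7, North 10, South 8.
Highland has quota 59.052 (lower 59, upper 60) but receives 58 — outside the quota interval.

Highland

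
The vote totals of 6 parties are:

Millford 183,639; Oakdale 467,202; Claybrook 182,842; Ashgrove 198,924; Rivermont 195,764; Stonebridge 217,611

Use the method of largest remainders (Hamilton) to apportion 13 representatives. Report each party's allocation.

Millford 2; Oakdale 4; Claybrook 1; Ashgrove 2; Rivermont 2; Stonebridge 2

Total 1445982; standard divisor 1445982/13 ≈ 111229.385.
Standard quotas: Millford 1.6510, Oakdale 4.2003, Claybrook 1.6438, Ashgrove 1.7884, Rivermont 1.7600, Stonebridge 1.9564.
Lower quotas: Millford 1, Oakdale 4, Claybrook 1, Ashgrove 1, Rivermont 1, Stonebridge 1 (sum 9, leaving 4 seats).
Remainders in descending order: Stonebridge 0.9564, Ashgrove 0.7884, Rivermont 0.7600, Millford 0.6510, Claybrook 0.6438, Oakdale 0.2003.
The surplus seats go to Stonebridge, Ashgrove, Rivermont, Millford.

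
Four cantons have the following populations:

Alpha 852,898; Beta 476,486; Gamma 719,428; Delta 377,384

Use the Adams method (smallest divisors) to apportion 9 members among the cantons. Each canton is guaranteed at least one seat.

Standard divisor 2426196/9 ≈ 269577.333; standard quotas: Alpha 3.164, Beta 1.768, Gamma 2.669, Delta 1.400.
Rounding up gives 4, 2, 3, 2 = 11 seats, so the divisor must be adjusted.
With modified divisor 368500: modified quotas Alpha 2.315, Beta 1.293, Gamma 1.952, Delta 1.024.
Rounding up: Alpha 3, Beta 2, Gamma 2, Delta 2 (total 9).

Alpha: 3; Beta: 2; Gamma: 2; Delta: 2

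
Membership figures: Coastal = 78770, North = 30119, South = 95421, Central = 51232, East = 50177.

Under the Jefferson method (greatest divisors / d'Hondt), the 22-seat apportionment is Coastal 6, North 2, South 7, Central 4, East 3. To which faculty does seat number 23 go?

East

Priority for the next seat is population ÷ (current seats + 1).
Priorities: Coastal 11252.857, North 10039.667, South 11927.625, Central 10246.400, East 12544.250.
Highest priority: East.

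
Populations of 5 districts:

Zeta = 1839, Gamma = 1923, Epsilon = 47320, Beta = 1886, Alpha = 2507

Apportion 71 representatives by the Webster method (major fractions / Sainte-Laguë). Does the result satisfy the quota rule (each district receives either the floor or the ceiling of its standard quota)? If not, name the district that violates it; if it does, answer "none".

Standard quotas: Zeta 2.354, Gamma 2.461, Epsilon 60.563, Beta 2.414, Alpha 3.209.
Webster allocation: Zeta 2, Gamma 2, Epsilon 62, Beta 2, Alpha 3.
Epsilon has quota 60.563 (lower 60, upper 61) but receives 62 — outside the quota interval.

Epsilon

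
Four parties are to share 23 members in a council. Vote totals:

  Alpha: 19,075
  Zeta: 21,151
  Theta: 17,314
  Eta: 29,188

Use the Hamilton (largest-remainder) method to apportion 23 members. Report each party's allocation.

Total 86728; standard divisor 86728/23 ≈ 3770.783.
Standard quotas: Alpha 5.0586, Zeta 5.6092, Theta 4.5916, Eta 7.7406.
Lower quotas: Alpha 5, Zeta 5, Theta 4, Eta 7 (sum 21, leaving 2 seats).
Remainders in descending order: Eta 0.7406, Zeta 0.6092, Theta 0.5916, Alpha 0.0586.
Largest remainders: Eta, Zeta receive the extra seats.

Alpha: 5; Zeta: 6; Theta: 4; Eta: 8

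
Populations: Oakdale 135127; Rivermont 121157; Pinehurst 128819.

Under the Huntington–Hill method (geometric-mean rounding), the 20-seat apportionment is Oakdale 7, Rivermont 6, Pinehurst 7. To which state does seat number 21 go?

Rivermont

Priority for the next seat is population ÷ (√(s·(s+1))).
Priorities: Oakdale 18057.105, Rivermont 18694.931, Pinehurst 17214.163.
Highest priority: Rivermont.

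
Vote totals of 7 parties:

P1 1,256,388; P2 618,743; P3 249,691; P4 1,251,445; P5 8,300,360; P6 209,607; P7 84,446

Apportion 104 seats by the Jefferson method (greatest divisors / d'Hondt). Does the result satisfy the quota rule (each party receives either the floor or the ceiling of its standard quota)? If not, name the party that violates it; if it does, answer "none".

P5

Standard quotas: P1 10.915, P2 5.376, P3 2.169, P4 10.872, P5 72.113, P6 1.821, P7 0.734.
Jefferson allocation: P1 11, P2 5, P3 2, P4 11, P5 74, P6 1, P7 0.
P5 has quota 72.113 (lower 72, upper 73) but receives 74 — outside the quota interval.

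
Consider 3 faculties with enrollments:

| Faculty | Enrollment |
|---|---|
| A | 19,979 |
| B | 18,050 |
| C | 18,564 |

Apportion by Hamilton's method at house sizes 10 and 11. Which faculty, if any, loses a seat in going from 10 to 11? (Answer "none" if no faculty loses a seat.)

At 10 seats: A 4, B 3, C 3.
At 11 seats: A 4, B 3, C 4.
No faculty's allocation decreased.

none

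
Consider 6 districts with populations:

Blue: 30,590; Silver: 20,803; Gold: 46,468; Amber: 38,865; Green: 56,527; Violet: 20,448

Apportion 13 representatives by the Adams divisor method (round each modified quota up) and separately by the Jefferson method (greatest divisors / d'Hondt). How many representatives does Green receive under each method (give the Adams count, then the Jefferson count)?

Adams: Blue 2, Silver 2, Gold 3, Amber 2, Green 3, Violet 1.
Jefferson: Blue 2, Silver 1, Gold 3, Amber 2, Green 4, Violet 1.
Green gets 3 under Adams and 4 under Jefferson.

3 and 4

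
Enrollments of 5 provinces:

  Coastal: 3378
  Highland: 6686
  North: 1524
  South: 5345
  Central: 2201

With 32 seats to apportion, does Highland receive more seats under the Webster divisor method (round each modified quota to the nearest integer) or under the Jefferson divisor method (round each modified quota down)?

Webster: Coastal 6, Highland 11, North 2, South 9, Central 4.
Jefferson: Coastal 6, Highland 12, North 2, South 9, Central 3.
Highland gets 11 under Webster and 12 under Jefferson.

Jefferson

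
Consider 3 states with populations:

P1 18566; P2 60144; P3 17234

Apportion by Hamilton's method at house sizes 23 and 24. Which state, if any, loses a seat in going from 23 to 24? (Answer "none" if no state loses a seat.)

At 23 seats: P1 5, P2 14, P3 4.
At 24 seats: P1 5, P2 15, P3 4.
No state's allocation decreased.

none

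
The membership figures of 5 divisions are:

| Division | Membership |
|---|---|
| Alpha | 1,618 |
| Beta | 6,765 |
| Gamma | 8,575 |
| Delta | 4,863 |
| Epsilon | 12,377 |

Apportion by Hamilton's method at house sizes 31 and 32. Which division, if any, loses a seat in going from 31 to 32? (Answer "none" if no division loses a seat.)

At 31 seats: Alpha 2, Beta 6, Gamma 8, Delta 4, Epsilon 11.
At 32 seats: Alpha 1, Beta 6, Gamma 8, Delta 5, Epsilon 12.
Alpha drops from 2 to 1.

Alpha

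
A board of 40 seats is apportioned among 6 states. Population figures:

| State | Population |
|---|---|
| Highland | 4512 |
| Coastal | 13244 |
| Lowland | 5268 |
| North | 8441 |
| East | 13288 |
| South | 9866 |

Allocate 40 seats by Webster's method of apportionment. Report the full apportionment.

Standard divisor 54619/40 ≈ 1365.475; standard quotas: Highland 3.304, Coastal 9.699, Lowland 3.858, North 6.182, East 9.731, South 7.225.
Rounding to the nearest integer gives Highland 3, Coastal 10, Lowland 4, North 6, East 10, South 7 — total 40, matching the house size, so no adjustment is needed.

Highland: 3; Coastal: 10; Lowland: 4; North: 6; East: 10; South: 7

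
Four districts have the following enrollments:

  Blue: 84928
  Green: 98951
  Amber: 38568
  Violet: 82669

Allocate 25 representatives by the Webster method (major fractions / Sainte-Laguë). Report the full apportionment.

Blue: 7, Green: 8, Amber: 3, Violet: 7

Standard divisor 305116/25 ≈ 12204.64; standard quotas: Blue 6.959, Green 8.108, Amber 3.160, Violet 6.774.
Rounding to the nearest integer gives Blue 7, Green 8, Amber 3, Violet 7 — total 25, matching the house size, so no adjustment is needed.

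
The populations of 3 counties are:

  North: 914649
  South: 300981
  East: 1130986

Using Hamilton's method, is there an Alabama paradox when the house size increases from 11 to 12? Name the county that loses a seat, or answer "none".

South

At 11 seats: North 4, South 2, East 5.
At 12 seats: North 5, South 1, East 6.
South drops from 2 to 1.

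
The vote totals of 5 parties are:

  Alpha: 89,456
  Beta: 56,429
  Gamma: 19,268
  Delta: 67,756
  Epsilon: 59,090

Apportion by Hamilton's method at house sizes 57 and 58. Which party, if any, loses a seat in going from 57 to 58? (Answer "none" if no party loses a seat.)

At 57 seats: Alpha 17, Beta 11, Gamma 4, Delta 13, Epsilon 12.
At 58 seats: Alpha 18, Beta 11, Gamma 4, Delta 13, Epsilon 12.
No party's allocation decreased.

none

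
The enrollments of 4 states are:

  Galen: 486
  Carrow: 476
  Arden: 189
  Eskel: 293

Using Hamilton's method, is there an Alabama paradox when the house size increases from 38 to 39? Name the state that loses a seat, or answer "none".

At 38 seats: Galen 13, Carrow 12, Arden 5, Eskel 8.
At 39 seats: Galen 13, Carrow 13, Arden 5, Eskel 8.
No state's allocation decreased.

none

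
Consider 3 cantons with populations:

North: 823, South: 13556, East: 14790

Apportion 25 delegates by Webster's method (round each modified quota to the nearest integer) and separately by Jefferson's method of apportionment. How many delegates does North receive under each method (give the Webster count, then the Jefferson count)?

Webster: North 1, South 11, East 13.
Jefferson: North 0, South 12, East 13.
North gets 1 under Webster and 0 under Jefferson.

1 and 0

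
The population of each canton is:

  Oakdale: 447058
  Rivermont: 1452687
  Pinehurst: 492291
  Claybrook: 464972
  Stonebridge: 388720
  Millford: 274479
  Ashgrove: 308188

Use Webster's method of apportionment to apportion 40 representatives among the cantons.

Oakdale=5, Rivermont=15, Pinehurst=5, Claybrook=5, Stonebridge=4, Millford=3, Ashgrove=3

Standard divisor 3828395/40 ≈ 95709.875; standard quotas: Oakdale 4.671, Rivermont 15.178, Pinehurst 5.144, Claybrook 4.858, Stonebridge 4.061, Millford 2.868, Ashgrove 3.220.
Rounding to the nearest integer gives Oakdale 5, Rivermont 15, Pinehurst 5, Claybrook 5, Stonebridge 4, Millford 3, Ashgrove 3 — total 40, matching the house size, so no adjustment is needed.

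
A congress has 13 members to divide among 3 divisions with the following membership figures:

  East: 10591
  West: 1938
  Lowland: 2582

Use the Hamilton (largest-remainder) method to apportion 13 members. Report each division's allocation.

East=9, West=2, Lowland=2

The standard divisor is 15111/13 ≈ 1162.385.
Standard quotas: East 9.1114, West 1.6673, Lowland 2.2213.
Lower quotas: East 9, West 1, Lowland 2 (sum 12, leaving 1 seat).
Remainders in descending order: West 0.6673, Lowland 0.2213, East 0.1114.
Largest remainder: West receives the extra seat.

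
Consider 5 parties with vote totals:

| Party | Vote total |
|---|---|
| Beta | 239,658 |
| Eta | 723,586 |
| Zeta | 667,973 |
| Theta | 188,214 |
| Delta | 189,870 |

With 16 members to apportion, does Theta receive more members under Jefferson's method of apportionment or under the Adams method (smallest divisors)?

Jefferson: Beta 2, Eta 6, Zeta 6, Theta 1, Delta 1.
Adams: Beta 2, Eta 5, Zeta 5, Theta 2, Delta 2.
Theta gets 1 under Jefferson and 2 under Adams.

Adams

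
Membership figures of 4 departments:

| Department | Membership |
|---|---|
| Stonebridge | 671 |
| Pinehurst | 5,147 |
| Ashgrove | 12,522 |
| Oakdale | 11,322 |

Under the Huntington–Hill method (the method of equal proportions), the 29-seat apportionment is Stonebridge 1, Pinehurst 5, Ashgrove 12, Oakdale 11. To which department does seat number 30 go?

Ashgrove

Priority for the next seat is population ÷ (√(s·(s+1))).
Priorities: Stonebridge 474.469, Pinehurst 939.709, Ashgrove 1002.562, Oakdale 985.454.
Highest priority: Ashgrove.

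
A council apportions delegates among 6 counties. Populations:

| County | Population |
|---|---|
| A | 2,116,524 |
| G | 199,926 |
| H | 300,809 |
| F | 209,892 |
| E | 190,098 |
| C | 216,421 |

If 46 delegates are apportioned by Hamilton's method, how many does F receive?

3

Total 3233670; standard divisor 3233670/46 ≈ 70297.174.
Standard quotas: A 30.1082, G 2.8440, H 4.2791, F 2.9858, E 2.7042, C 3.0787.
Lower quotas: A 30, G 2, H 4, F 2, E 2, C 3 (sum 43, leaving 3 seats).
Remainders in descending order: F 0.9858, G 0.8440, E 0.7042, H 0.2791, A 0.1082, C 0.0787.
Largest remainders: F, G, E receive the extra seats.
F receives 3.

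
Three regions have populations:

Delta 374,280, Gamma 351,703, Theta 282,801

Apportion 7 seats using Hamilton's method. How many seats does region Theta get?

2

The standard divisor is 1008784/7 = 144112.
Standard quotas: Delta 2.5971, Gamma 2.4405, Theta 1.9624.
Lower quotas: Delta 2, Gamma 2, Theta 1 (sum 5, leaving 2 seats).
Remainders in descending order: Theta 0.9624, Delta 0.5971, Gamma 0.4405.
The surplus seats go to Theta, Delta.
Theta receives 2.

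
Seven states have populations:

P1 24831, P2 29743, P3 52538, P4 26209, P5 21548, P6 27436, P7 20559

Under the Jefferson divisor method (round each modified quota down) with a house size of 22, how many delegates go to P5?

Standard divisor 202864/22 ≈ 9221.091; standard quotas: P1 2.693, P2 3.226, P3 5.698, P4 2.842, P5 2.337, P6 2.975, P7 2.230.
Rounding down gives 2, 3, 5, 2, 2, 2, 2 = 18 seats, so the divisor must be adjusted.
With modified divisor 7900: modified quotas P1 3.143, P2 3.765, P3 6.650, P4 3.318, P5 2.728, P6 3.473, P7 2.602.
Rounding down: P1 3, P2 3, P3 6, P4 3, P5 2, P6 3, P7 2 (total 22).
P5 receives 2.

2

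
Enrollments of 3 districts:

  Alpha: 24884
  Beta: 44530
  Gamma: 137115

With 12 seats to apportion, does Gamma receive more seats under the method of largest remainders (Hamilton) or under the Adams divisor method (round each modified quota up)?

Hamilton: Alpha 1, Beta 3, Gamma 8.
Adams: Alpha 2, Beta 3, Gamma 7.
Gamma gets 8 under Hamilton and 7 under Adams.

Hamilton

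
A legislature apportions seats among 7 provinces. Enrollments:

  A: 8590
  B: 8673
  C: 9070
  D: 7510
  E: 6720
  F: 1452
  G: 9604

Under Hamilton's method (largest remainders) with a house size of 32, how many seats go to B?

5

Total 51619; standard divisor 51619/32 ≈ 1613.094.
Standard quotas: A 5.3252, B 5.3766, C 5.6227, D 4.6557, E 4.1659, F 0.9001, G 5.9538.
Lower quotas: A 5, B 5, C 5, D 4, E 4, F 0, G 5 (sum 28, leaving 4 seats).
Remainders in descending order: G 0.9538, F 0.9001, D 0.6557, C 0.6227, B 0.3766, A 0.3252, E 0.1659.
The surplus seats go to G, F, D, C.
B receives 5.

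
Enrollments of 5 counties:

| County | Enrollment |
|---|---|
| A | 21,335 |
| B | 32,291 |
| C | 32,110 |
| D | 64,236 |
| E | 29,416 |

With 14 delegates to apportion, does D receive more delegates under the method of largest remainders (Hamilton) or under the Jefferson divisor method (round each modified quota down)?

Hamilton: A 2, B 3, C 2, D 5, E 2.
Jefferson: A 1, B 3, C 2, D 6, E 2.
D gets 5 under Hamilton and 6 under Jefferson.

Jefferson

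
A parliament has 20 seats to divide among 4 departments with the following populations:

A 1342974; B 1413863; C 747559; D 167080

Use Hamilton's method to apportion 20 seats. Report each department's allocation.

Total 3671476; standard divisor 3671476/20 ≈ 183573.8.
Standard quotas: A 7.3157, B 7.7019, C 4.0723, D 0.9102.
Lower quotas: A 7, B 7, C 4, D 0 (sum 18, leaving 2 seats).
Remainders in descending order: D 0.9102, B 0.7019, A 0.3157, C 0.0723.
The surplus seats go to D, B.

A: 7, B: 8, C: 4, D: 1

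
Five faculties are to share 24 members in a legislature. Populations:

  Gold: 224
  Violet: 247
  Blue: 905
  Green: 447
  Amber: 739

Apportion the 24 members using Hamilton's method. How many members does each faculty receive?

Gold 2; Violet 2; Blue 9; Green 4; Amber 7

Total 2562; standard divisor 2562/24 ≈ 106.75.
Standard quotas: Gold 2.098, Violet 2.314, Blue 8.478, Green 4.187, Amber 6.923.
Lower quotas: Gold 2, Violet 2, Blue 8, Green 4, Amber 6 (sum 22, leaving 2 seats).
Remainders in descending order: Amber 0.923, Blue 0.478, Violet 0.314, Green 0.187, Gold 0.098.
Largest remainders: Amber, Blue receive the extra seats.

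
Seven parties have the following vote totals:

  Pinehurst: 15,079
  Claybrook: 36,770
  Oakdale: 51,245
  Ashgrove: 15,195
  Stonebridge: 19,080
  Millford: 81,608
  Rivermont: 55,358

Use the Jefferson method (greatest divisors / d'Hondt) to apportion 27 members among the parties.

Pinehurst 1, Claybrook 4, Oakdale 5, Ashgrove 1, Stonebridge 2, Millford 8, Rivermont 6

Standard divisor 274335/27 ≈ 10160.556; standard quotas: Pinehurst 1.484, Claybrook 3.619, Oakdale 5.044, Ashgrove 1.495, Stonebridge 1.878, Millford 8.032, Rivermont 5.448.
Rounding down gives 1, 3, 5, 1, 1, 8, 5 = 24 seats, so the divisor must be adjusted.
With modified divisor 9100: modified quotas Pinehurst 1.657, Claybrook 4.041, Oakdale 5.631, Ashgrove 1.670, Stonebridge 2.097, Millford 8.968, Rivermont 6.083.
Rounding down: Pinehurst 1, Claybrook 4, Oakdale 5, Ashgrove 1, Stonebridge 2, Millford 8, Rivermont 6 (total 27).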